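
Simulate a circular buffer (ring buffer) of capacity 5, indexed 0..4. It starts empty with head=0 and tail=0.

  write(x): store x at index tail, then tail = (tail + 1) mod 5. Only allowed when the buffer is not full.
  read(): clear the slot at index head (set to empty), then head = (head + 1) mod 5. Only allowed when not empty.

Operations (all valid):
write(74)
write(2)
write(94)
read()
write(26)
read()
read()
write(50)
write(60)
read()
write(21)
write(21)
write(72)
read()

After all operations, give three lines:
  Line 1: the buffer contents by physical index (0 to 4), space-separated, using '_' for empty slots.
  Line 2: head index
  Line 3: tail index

Answer: 60 21 21 72 _
0
4

Derivation:
write(74): buf=[74 _ _ _ _], head=0, tail=1, size=1
write(2): buf=[74 2 _ _ _], head=0, tail=2, size=2
write(94): buf=[74 2 94 _ _], head=0, tail=3, size=3
read(): buf=[_ 2 94 _ _], head=1, tail=3, size=2
write(26): buf=[_ 2 94 26 _], head=1, tail=4, size=3
read(): buf=[_ _ 94 26 _], head=2, tail=4, size=2
read(): buf=[_ _ _ 26 _], head=3, tail=4, size=1
write(50): buf=[_ _ _ 26 50], head=3, tail=0, size=2
write(60): buf=[60 _ _ 26 50], head=3, tail=1, size=3
read(): buf=[60 _ _ _ 50], head=4, tail=1, size=2
write(21): buf=[60 21 _ _ 50], head=4, tail=2, size=3
write(21): buf=[60 21 21 _ 50], head=4, tail=3, size=4
write(72): buf=[60 21 21 72 50], head=4, tail=4, size=5
read(): buf=[60 21 21 72 _], head=0, tail=4, size=4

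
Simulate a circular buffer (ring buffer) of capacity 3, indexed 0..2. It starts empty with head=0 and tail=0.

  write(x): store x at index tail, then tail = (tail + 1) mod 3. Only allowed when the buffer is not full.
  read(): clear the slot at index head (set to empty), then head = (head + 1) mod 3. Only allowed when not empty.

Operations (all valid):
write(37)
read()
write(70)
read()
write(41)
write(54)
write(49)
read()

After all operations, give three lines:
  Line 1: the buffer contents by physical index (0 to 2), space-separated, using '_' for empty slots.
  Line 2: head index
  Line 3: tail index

Answer: 54 49 _
0
2

Derivation:
write(37): buf=[37 _ _], head=0, tail=1, size=1
read(): buf=[_ _ _], head=1, tail=1, size=0
write(70): buf=[_ 70 _], head=1, tail=2, size=1
read(): buf=[_ _ _], head=2, tail=2, size=0
write(41): buf=[_ _ 41], head=2, tail=0, size=1
write(54): buf=[54 _ 41], head=2, tail=1, size=2
write(49): buf=[54 49 41], head=2, tail=2, size=3
read(): buf=[54 49 _], head=0, tail=2, size=2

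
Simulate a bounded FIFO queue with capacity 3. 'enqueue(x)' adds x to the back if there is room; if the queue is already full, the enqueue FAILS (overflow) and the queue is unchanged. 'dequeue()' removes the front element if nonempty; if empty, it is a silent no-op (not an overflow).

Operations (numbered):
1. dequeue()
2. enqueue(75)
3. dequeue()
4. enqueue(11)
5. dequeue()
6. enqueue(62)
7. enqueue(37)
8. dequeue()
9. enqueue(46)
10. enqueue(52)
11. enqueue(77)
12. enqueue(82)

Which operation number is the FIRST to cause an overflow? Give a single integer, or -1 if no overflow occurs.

Answer: 11

Derivation:
1. dequeue(): empty, no-op, size=0
2. enqueue(75): size=1
3. dequeue(): size=0
4. enqueue(11): size=1
5. dequeue(): size=0
6. enqueue(62): size=1
7. enqueue(37): size=2
8. dequeue(): size=1
9. enqueue(46): size=2
10. enqueue(52): size=3
11. enqueue(77): size=3=cap → OVERFLOW (fail)
12. enqueue(82): size=3=cap → OVERFLOW (fail)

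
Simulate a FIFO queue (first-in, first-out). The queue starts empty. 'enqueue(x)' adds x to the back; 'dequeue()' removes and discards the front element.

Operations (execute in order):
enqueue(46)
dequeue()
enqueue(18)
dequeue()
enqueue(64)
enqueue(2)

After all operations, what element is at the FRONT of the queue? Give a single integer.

Answer: 64

Derivation:
enqueue(46): queue = [46]
dequeue(): queue = []
enqueue(18): queue = [18]
dequeue(): queue = []
enqueue(64): queue = [64]
enqueue(2): queue = [64, 2]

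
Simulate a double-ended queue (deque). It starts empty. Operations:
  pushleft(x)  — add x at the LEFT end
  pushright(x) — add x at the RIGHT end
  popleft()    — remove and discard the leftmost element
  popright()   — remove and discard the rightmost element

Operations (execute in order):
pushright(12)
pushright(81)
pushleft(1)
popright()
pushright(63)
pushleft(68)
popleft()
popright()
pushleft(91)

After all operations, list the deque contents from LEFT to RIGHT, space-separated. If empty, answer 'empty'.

Answer: 91 1 12

Derivation:
pushright(12): [12]
pushright(81): [12, 81]
pushleft(1): [1, 12, 81]
popright(): [1, 12]
pushright(63): [1, 12, 63]
pushleft(68): [68, 1, 12, 63]
popleft(): [1, 12, 63]
popright(): [1, 12]
pushleft(91): [91, 1, 12]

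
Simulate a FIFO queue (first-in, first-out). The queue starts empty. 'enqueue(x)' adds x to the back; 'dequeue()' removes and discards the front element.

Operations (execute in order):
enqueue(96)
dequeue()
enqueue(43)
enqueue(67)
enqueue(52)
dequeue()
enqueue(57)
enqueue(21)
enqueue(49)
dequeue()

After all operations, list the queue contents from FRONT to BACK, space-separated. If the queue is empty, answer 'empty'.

enqueue(96): [96]
dequeue(): []
enqueue(43): [43]
enqueue(67): [43, 67]
enqueue(52): [43, 67, 52]
dequeue(): [67, 52]
enqueue(57): [67, 52, 57]
enqueue(21): [67, 52, 57, 21]
enqueue(49): [67, 52, 57, 21, 49]
dequeue(): [52, 57, 21, 49]

Answer: 52 57 21 49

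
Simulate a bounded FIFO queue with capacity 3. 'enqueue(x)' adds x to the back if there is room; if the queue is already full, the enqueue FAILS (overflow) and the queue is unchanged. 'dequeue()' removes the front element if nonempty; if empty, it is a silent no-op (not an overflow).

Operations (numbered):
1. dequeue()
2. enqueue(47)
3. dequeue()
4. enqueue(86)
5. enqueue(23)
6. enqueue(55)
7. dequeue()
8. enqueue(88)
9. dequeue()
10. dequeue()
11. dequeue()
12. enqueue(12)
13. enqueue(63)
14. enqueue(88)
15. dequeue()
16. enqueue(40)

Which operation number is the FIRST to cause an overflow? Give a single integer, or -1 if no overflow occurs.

Answer: -1

Derivation:
1. dequeue(): empty, no-op, size=0
2. enqueue(47): size=1
3. dequeue(): size=0
4. enqueue(86): size=1
5. enqueue(23): size=2
6. enqueue(55): size=3
7. dequeue(): size=2
8. enqueue(88): size=3
9. dequeue(): size=2
10. dequeue(): size=1
11. dequeue(): size=0
12. enqueue(12): size=1
13. enqueue(63): size=2
14. enqueue(88): size=3
15. dequeue(): size=2
16. enqueue(40): size=3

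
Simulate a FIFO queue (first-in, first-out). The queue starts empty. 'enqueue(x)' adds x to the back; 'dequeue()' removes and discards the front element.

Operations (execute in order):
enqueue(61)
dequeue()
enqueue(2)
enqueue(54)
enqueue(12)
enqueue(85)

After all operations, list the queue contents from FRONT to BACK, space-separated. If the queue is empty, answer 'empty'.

enqueue(61): [61]
dequeue(): []
enqueue(2): [2]
enqueue(54): [2, 54]
enqueue(12): [2, 54, 12]
enqueue(85): [2, 54, 12, 85]

Answer: 2 54 12 85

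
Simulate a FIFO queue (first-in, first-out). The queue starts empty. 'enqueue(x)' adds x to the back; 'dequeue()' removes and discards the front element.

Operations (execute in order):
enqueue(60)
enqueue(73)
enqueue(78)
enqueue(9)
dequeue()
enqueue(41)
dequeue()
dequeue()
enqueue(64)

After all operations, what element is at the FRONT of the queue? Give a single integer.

enqueue(60): queue = [60]
enqueue(73): queue = [60, 73]
enqueue(78): queue = [60, 73, 78]
enqueue(9): queue = [60, 73, 78, 9]
dequeue(): queue = [73, 78, 9]
enqueue(41): queue = [73, 78, 9, 41]
dequeue(): queue = [78, 9, 41]
dequeue(): queue = [9, 41]
enqueue(64): queue = [9, 41, 64]

Answer: 9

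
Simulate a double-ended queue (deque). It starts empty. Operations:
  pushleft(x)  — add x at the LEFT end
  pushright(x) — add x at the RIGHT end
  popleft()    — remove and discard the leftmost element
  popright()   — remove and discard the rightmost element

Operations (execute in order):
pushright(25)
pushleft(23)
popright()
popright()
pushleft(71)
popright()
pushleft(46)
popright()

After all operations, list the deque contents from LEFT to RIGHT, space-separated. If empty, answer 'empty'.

Answer: empty

Derivation:
pushright(25): [25]
pushleft(23): [23, 25]
popright(): [23]
popright(): []
pushleft(71): [71]
popright(): []
pushleft(46): [46]
popright(): []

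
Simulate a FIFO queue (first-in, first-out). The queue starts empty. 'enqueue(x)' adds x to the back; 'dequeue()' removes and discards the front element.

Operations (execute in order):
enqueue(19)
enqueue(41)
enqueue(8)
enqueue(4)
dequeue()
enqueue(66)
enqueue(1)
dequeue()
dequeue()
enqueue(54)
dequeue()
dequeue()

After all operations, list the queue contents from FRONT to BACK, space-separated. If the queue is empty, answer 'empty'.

Answer: 1 54

Derivation:
enqueue(19): [19]
enqueue(41): [19, 41]
enqueue(8): [19, 41, 8]
enqueue(4): [19, 41, 8, 4]
dequeue(): [41, 8, 4]
enqueue(66): [41, 8, 4, 66]
enqueue(1): [41, 8, 4, 66, 1]
dequeue(): [8, 4, 66, 1]
dequeue(): [4, 66, 1]
enqueue(54): [4, 66, 1, 54]
dequeue(): [66, 1, 54]
dequeue(): [1, 54]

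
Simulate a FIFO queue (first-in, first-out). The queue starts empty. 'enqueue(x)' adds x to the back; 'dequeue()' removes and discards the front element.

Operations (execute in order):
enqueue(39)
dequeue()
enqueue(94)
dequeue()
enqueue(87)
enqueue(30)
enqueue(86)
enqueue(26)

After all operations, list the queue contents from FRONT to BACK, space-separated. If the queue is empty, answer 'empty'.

enqueue(39): [39]
dequeue(): []
enqueue(94): [94]
dequeue(): []
enqueue(87): [87]
enqueue(30): [87, 30]
enqueue(86): [87, 30, 86]
enqueue(26): [87, 30, 86, 26]

Answer: 87 30 86 26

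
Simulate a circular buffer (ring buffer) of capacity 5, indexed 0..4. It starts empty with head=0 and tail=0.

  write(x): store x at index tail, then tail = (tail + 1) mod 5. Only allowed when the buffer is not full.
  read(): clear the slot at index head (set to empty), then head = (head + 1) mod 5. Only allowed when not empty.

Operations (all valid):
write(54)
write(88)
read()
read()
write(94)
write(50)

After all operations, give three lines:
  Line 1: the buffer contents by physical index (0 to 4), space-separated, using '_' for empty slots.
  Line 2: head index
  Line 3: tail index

Answer: _ _ 94 50 _
2
4

Derivation:
write(54): buf=[54 _ _ _ _], head=0, tail=1, size=1
write(88): buf=[54 88 _ _ _], head=0, tail=2, size=2
read(): buf=[_ 88 _ _ _], head=1, tail=2, size=1
read(): buf=[_ _ _ _ _], head=2, tail=2, size=0
write(94): buf=[_ _ 94 _ _], head=2, tail=3, size=1
write(50): buf=[_ _ 94 50 _], head=2, tail=4, size=2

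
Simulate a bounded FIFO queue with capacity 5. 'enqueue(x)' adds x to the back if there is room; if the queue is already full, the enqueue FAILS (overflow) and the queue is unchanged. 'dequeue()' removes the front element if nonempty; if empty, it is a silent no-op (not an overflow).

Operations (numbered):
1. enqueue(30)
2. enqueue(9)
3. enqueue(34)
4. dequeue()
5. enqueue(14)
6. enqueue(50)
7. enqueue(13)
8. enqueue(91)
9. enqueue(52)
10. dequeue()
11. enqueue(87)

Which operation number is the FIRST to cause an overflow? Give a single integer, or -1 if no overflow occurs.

1. enqueue(30): size=1
2. enqueue(9): size=2
3. enqueue(34): size=3
4. dequeue(): size=2
5. enqueue(14): size=3
6. enqueue(50): size=4
7. enqueue(13): size=5
8. enqueue(91): size=5=cap → OVERFLOW (fail)
9. enqueue(52): size=5=cap → OVERFLOW (fail)
10. dequeue(): size=4
11. enqueue(87): size=5

Answer: 8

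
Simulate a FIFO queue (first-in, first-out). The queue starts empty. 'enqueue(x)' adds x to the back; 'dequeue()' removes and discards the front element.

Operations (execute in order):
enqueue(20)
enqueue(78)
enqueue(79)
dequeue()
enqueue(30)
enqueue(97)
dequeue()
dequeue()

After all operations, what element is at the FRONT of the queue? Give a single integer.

Answer: 30

Derivation:
enqueue(20): queue = [20]
enqueue(78): queue = [20, 78]
enqueue(79): queue = [20, 78, 79]
dequeue(): queue = [78, 79]
enqueue(30): queue = [78, 79, 30]
enqueue(97): queue = [78, 79, 30, 97]
dequeue(): queue = [79, 30, 97]
dequeue(): queue = [30, 97]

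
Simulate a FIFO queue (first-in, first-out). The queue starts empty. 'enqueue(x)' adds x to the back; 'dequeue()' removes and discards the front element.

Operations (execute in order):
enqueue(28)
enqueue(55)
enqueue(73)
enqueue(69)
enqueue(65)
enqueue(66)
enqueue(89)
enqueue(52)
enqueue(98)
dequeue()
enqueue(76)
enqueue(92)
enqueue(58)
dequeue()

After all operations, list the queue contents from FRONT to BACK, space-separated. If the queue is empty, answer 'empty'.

Answer: 73 69 65 66 89 52 98 76 92 58

Derivation:
enqueue(28): [28]
enqueue(55): [28, 55]
enqueue(73): [28, 55, 73]
enqueue(69): [28, 55, 73, 69]
enqueue(65): [28, 55, 73, 69, 65]
enqueue(66): [28, 55, 73, 69, 65, 66]
enqueue(89): [28, 55, 73, 69, 65, 66, 89]
enqueue(52): [28, 55, 73, 69, 65, 66, 89, 52]
enqueue(98): [28, 55, 73, 69, 65, 66, 89, 52, 98]
dequeue(): [55, 73, 69, 65, 66, 89, 52, 98]
enqueue(76): [55, 73, 69, 65, 66, 89, 52, 98, 76]
enqueue(92): [55, 73, 69, 65, 66, 89, 52, 98, 76, 92]
enqueue(58): [55, 73, 69, 65, 66, 89, 52, 98, 76, 92, 58]
dequeue(): [73, 69, 65, 66, 89, 52, 98, 76, 92, 58]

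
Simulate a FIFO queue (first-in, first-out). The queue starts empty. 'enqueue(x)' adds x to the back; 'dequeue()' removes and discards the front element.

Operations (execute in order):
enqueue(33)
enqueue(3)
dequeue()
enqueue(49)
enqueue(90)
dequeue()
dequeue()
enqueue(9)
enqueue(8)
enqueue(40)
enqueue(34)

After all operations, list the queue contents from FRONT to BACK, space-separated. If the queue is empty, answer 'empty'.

enqueue(33): [33]
enqueue(3): [33, 3]
dequeue(): [3]
enqueue(49): [3, 49]
enqueue(90): [3, 49, 90]
dequeue(): [49, 90]
dequeue(): [90]
enqueue(9): [90, 9]
enqueue(8): [90, 9, 8]
enqueue(40): [90, 9, 8, 40]
enqueue(34): [90, 9, 8, 40, 34]

Answer: 90 9 8 40 34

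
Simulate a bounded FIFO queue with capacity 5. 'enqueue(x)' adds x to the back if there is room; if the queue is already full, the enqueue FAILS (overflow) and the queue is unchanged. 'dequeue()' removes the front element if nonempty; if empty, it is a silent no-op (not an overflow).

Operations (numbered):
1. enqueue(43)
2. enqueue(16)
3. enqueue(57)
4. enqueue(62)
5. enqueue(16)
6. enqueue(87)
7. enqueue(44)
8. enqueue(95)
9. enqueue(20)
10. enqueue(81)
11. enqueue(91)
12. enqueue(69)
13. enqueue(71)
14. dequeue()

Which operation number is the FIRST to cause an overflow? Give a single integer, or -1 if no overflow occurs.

1. enqueue(43): size=1
2. enqueue(16): size=2
3. enqueue(57): size=3
4. enqueue(62): size=4
5. enqueue(16): size=5
6. enqueue(87): size=5=cap → OVERFLOW (fail)
7. enqueue(44): size=5=cap → OVERFLOW (fail)
8. enqueue(95): size=5=cap → OVERFLOW (fail)
9. enqueue(20): size=5=cap → OVERFLOW (fail)
10. enqueue(81): size=5=cap → OVERFLOW (fail)
11. enqueue(91): size=5=cap → OVERFLOW (fail)
12. enqueue(69): size=5=cap → OVERFLOW (fail)
13. enqueue(71): size=5=cap → OVERFLOW (fail)
14. dequeue(): size=4

Answer: 6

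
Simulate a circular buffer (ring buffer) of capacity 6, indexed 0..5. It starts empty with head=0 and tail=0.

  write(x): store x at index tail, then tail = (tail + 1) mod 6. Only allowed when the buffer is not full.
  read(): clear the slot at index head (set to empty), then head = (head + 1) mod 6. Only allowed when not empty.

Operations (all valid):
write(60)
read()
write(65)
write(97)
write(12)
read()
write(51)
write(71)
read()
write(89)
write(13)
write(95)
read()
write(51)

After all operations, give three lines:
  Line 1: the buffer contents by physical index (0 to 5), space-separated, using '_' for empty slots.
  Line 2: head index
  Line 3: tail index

write(60): buf=[60 _ _ _ _ _], head=0, tail=1, size=1
read(): buf=[_ _ _ _ _ _], head=1, tail=1, size=0
write(65): buf=[_ 65 _ _ _ _], head=1, tail=2, size=1
write(97): buf=[_ 65 97 _ _ _], head=1, tail=3, size=2
write(12): buf=[_ 65 97 12 _ _], head=1, tail=4, size=3
read(): buf=[_ _ 97 12 _ _], head=2, tail=4, size=2
write(51): buf=[_ _ 97 12 51 _], head=2, tail=5, size=3
write(71): buf=[_ _ 97 12 51 71], head=2, tail=0, size=4
read(): buf=[_ _ _ 12 51 71], head=3, tail=0, size=3
write(89): buf=[89 _ _ 12 51 71], head=3, tail=1, size=4
write(13): buf=[89 13 _ 12 51 71], head=3, tail=2, size=5
write(95): buf=[89 13 95 12 51 71], head=3, tail=3, size=6
read(): buf=[89 13 95 _ 51 71], head=4, tail=3, size=5
write(51): buf=[89 13 95 51 51 71], head=4, tail=4, size=6

Answer: 89 13 95 51 51 71
4
4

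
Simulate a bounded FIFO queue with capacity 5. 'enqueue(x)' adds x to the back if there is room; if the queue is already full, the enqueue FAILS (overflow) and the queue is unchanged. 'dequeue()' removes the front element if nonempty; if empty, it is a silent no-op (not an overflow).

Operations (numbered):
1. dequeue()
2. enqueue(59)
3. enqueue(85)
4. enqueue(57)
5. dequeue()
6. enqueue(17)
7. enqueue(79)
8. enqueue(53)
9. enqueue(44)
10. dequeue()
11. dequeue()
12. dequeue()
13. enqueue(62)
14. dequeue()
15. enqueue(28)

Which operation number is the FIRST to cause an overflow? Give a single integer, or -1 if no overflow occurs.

1. dequeue(): empty, no-op, size=0
2. enqueue(59): size=1
3. enqueue(85): size=2
4. enqueue(57): size=3
5. dequeue(): size=2
6. enqueue(17): size=3
7. enqueue(79): size=4
8. enqueue(53): size=5
9. enqueue(44): size=5=cap → OVERFLOW (fail)
10. dequeue(): size=4
11. dequeue(): size=3
12. dequeue(): size=2
13. enqueue(62): size=3
14. dequeue(): size=2
15. enqueue(28): size=3

Answer: 9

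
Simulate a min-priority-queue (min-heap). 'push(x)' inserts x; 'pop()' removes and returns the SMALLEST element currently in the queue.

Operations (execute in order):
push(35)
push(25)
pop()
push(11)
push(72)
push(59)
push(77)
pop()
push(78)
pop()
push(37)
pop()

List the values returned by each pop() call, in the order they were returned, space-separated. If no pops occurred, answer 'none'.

push(35): heap contents = [35]
push(25): heap contents = [25, 35]
pop() → 25: heap contents = [35]
push(11): heap contents = [11, 35]
push(72): heap contents = [11, 35, 72]
push(59): heap contents = [11, 35, 59, 72]
push(77): heap contents = [11, 35, 59, 72, 77]
pop() → 11: heap contents = [35, 59, 72, 77]
push(78): heap contents = [35, 59, 72, 77, 78]
pop() → 35: heap contents = [59, 72, 77, 78]
push(37): heap contents = [37, 59, 72, 77, 78]
pop() → 37: heap contents = [59, 72, 77, 78]

Answer: 25 11 35 37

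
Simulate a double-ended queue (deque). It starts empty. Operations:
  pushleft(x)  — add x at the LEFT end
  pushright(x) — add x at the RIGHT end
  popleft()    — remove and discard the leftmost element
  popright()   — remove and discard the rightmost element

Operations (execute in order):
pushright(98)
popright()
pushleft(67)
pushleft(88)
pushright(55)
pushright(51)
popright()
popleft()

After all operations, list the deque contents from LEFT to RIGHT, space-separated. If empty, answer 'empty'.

Answer: 67 55

Derivation:
pushright(98): [98]
popright(): []
pushleft(67): [67]
pushleft(88): [88, 67]
pushright(55): [88, 67, 55]
pushright(51): [88, 67, 55, 51]
popright(): [88, 67, 55]
popleft(): [67, 55]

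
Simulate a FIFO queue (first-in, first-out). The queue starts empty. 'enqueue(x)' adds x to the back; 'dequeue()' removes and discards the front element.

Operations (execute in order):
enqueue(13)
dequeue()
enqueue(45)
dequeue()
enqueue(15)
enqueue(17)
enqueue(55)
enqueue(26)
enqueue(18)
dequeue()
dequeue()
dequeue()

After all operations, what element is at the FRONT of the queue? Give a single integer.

enqueue(13): queue = [13]
dequeue(): queue = []
enqueue(45): queue = [45]
dequeue(): queue = []
enqueue(15): queue = [15]
enqueue(17): queue = [15, 17]
enqueue(55): queue = [15, 17, 55]
enqueue(26): queue = [15, 17, 55, 26]
enqueue(18): queue = [15, 17, 55, 26, 18]
dequeue(): queue = [17, 55, 26, 18]
dequeue(): queue = [55, 26, 18]
dequeue(): queue = [26, 18]

Answer: 26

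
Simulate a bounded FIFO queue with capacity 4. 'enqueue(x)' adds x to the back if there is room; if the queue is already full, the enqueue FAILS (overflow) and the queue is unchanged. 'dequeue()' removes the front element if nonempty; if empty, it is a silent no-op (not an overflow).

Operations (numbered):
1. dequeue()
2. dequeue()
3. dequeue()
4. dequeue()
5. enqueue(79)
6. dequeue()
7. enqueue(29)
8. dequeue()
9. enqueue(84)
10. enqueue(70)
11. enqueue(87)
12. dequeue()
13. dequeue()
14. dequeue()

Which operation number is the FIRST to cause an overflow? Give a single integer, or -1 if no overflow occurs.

Answer: -1

Derivation:
1. dequeue(): empty, no-op, size=0
2. dequeue(): empty, no-op, size=0
3. dequeue(): empty, no-op, size=0
4. dequeue(): empty, no-op, size=0
5. enqueue(79): size=1
6. dequeue(): size=0
7. enqueue(29): size=1
8. dequeue(): size=0
9. enqueue(84): size=1
10. enqueue(70): size=2
11. enqueue(87): size=3
12. dequeue(): size=2
13. dequeue(): size=1
14. dequeue(): size=0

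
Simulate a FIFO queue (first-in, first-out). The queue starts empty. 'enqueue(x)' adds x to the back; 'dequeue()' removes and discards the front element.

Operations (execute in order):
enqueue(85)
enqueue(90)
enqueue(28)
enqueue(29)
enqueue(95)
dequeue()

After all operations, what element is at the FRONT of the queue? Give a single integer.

Answer: 90

Derivation:
enqueue(85): queue = [85]
enqueue(90): queue = [85, 90]
enqueue(28): queue = [85, 90, 28]
enqueue(29): queue = [85, 90, 28, 29]
enqueue(95): queue = [85, 90, 28, 29, 95]
dequeue(): queue = [90, 28, 29, 95]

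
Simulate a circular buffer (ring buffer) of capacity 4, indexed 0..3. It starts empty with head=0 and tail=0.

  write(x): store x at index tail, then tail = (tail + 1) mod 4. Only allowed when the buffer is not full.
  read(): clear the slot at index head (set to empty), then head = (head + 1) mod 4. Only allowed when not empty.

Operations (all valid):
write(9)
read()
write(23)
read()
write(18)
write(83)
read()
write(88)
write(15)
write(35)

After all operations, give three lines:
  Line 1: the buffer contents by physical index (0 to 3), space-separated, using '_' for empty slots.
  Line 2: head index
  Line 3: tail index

write(9): buf=[9 _ _ _], head=0, tail=1, size=1
read(): buf=[_ _ _ _], head=1, tail=1, size=0
write(23): buf=[_ 23 _ _], head=1, tail=2, size=1
read(): buf=[_ _ _ _], head=2, tail=2, size=0
write(18): buf=[_ _ 18 _], head=2, tail=3, size=1
write(83): buf=[_ _ 18 83], head=2, tail=0, size=2
read(): buf=[_ _ _ 83], head=3, tail=0, size=1
write(88): buf=[88 _ _ 83], head=3, tail=1, size=2
write(15): buf=[88 15 _ 83], head=3, tail=2, size=3
write(35): buf=[88 15 35 83], head=3, tail=3, size=4

Answer: 88 15 35 83
3
3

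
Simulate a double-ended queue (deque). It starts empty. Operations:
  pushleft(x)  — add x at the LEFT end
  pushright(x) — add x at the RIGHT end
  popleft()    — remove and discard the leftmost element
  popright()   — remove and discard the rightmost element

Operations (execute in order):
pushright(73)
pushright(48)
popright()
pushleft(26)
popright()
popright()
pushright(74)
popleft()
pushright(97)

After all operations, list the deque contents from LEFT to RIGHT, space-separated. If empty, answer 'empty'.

pushright(73): [73]
pushright(48): [73, 48]
popright(): [73]
pushleft(26): [26, 73]
popright(): [26]
popright(): []
pushright(74): [74]
popleft(): []
pushright(97): [97]

Answer: 97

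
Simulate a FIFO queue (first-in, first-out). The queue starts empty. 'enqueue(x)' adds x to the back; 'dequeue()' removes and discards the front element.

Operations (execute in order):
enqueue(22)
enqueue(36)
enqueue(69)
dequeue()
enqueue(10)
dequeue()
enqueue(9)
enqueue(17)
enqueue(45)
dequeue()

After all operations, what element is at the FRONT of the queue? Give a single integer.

Answer: 10

Derivation:
enqueue(22): queue = [22]
enqueue(36): queue = [22, 36]
enqueue(69): queue = [22, 36, 69]
dequeue(): queue = [36, 69]
enqueue(10): queue = [36, 69, 10]
dequeue(): queue = [69, 10]
enqueue(9): queue = [69, 10, 9]
enqueue(17): queue = [69, 10, 9, 17]
enqueue(45): queue = [69, 10, 9, 17, 45]
dequeue(): queue = [10, 9, 17, 45]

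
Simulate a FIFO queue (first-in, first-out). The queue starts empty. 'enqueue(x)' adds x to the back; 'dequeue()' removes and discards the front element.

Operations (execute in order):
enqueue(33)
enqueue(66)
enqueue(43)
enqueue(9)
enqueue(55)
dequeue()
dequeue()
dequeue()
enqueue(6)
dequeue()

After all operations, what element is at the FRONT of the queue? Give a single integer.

Answer: 55

Derivation:
enqueue(33): queue = [33]
enqueue(66): queue = [33, 66]
enqueue(43): queue = [33, 66, 43]
enqueue(9): queue = [33, 66, 43, 9]
enqueue(55): queue = [33, 66, 43, 9, 55]
dequeue(): queue = [66, 43, 9, 55]
dequeue(): queue = [43, 9, 55]
dequeue(): queue = [9, 55]
enqueue(6): queue = [9, 55, 6]
dequeue(): queue = [55, 6]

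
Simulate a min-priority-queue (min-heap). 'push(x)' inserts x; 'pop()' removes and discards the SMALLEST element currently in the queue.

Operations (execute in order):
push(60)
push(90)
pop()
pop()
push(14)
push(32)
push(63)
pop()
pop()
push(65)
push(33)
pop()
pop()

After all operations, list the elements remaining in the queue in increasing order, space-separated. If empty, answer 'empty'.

Answer: 65

Derivation:
push(60): heap contents = [60]
push(90): heap contents = [60, 90]
pop() → 60: heap contents = [90]
pop() → 90: heap contents = []
push(14): heap contents = [14]
push(32): heap contents = [14, 32]
push(63): heap contents = [14, 32, 63]
pop() → 14: heap contents = [32, 63]
pop() → 32: heap contents = [63]
push(65): heap contents = [63, 65]
push(33): heap contents = [33, 63, 65]
pop() → 33: heap contents = [63, 65]
pop() → 63: heap contents = [65]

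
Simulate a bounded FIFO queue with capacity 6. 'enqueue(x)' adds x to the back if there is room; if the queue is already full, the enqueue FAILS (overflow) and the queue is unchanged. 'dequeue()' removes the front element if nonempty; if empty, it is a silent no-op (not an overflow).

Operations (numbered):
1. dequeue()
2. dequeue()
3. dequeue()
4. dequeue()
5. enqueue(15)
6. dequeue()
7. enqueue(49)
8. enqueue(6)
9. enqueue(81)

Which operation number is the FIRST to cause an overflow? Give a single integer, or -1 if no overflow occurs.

1. dequeue(): empty, no-op, size=0
2. dequeue(): empty, no-op, size=0
3. dequeue(): empty, no-op, size=0
4. dequeue(): empty, no-op, size=0
5. enqueue(15): size=1
6. dequeue(): size=0
7. enqueue(49): size=1
8. enqueue(6): size=2
9. enqueue(81): size=3

Answer: -1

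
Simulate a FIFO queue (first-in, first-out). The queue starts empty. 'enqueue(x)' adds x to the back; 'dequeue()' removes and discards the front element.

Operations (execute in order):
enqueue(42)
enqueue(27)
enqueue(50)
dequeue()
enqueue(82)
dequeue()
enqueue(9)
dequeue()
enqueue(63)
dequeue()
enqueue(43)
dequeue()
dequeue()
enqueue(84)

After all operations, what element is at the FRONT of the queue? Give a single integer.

enqueue(42): queue = [42]
enqueue(27): queue = [42, 27]
enqueue(50): queue = [42, 27, 50]
dequeue(): queue = [27, 50]
enqueue(82): queue = [27, 50, 82]
dequeue(): queue = [50, 82]
enqueue(9): queue = [50, 82, 9]
dequeue(): queue = [82, 9]
enqueue(63): queue = [82, 9, 63]
dequeue(): queue = [9, 63]
enqueue(43): queue = [9, 63, 43]
dequeue(): queue = [63, 43]
dequeue(): queue = [43]
enqueue(84): queue = [43, 84]

Answer: 43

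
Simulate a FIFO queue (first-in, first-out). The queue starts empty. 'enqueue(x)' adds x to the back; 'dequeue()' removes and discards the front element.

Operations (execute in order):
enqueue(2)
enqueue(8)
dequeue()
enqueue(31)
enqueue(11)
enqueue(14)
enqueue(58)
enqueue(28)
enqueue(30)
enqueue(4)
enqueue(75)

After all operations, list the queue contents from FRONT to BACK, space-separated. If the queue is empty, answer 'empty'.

enqueue(2): [2]
enqueue(8): [2, 8]
dequeue(): [8]
enqueue(31): [8, 31]
enqueue(11): [8, 31, 11]
enqueue(14): [8, 31, 11, 14]
enqueue(58): [8, 31, 11, 14, 58]
enqueue(28): [8, 31, 11, 14, 58, 28]
enqueue(30): [8, 31, 11, 14, 58, 28, 30]
enqueue(4): [8, 31, 11, 14, 58, 28, 30, 4]
enqueue(75): [8, 31, 11, 14, 58, 28, 30, 4, 75]

Answer: 8 31 11 14 58 28 30 4 75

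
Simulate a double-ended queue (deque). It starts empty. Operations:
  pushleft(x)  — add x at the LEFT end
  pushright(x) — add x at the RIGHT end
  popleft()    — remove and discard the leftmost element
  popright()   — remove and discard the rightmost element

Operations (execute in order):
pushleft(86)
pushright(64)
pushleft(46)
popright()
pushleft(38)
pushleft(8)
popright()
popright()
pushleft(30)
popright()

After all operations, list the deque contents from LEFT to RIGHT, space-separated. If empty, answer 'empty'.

pushleft(86): [86]
pushright(64): [86, 64]
pushleft(46): [46, 86, 64]
popright(): [46, 86]
pushleft(38): [38, 46, 86]
pushleft(8): [8, 38, 46, 86]
popright(): [8, 38, 46]
popright(): [8, 38]
pushleft(30): [30, 8, 38]
popright(): [30, 8]

Answer: 30 8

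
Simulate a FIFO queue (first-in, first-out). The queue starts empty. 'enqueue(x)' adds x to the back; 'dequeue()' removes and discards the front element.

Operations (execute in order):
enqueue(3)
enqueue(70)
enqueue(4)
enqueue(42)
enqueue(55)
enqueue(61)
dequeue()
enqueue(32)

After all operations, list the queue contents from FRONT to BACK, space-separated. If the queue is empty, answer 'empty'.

enqueue(3): [3]
enqueue(70): [3, 70]
enqueue(4): [3, 70, 4]
enqueue(42): [3, 70, 4, 42]
enqueue(55): [3, 70, 4, 42, 55]
enqueue(61): [3, 70, 4, 42, 55, 61]
dequeue(): [70, 4, 42, 55, 61]
enqueue(32): [70, 4, 42, 55, 61, 32]

Answer: 70 4 42 55 61 32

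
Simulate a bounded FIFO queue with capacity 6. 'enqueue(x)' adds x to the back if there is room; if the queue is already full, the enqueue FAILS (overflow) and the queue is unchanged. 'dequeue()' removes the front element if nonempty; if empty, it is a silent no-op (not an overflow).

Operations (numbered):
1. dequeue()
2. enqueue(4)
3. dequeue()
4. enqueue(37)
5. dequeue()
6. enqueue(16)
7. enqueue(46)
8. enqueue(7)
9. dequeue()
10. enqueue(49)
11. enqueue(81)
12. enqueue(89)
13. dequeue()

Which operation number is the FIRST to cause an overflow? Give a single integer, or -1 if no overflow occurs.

Answer: -1

Derivation:
1. dequeue(): empty, no-op, size=0
2. enqueue(4): size=1
3. dequeue(): size=0
4. enqueue(37): size=1
5. dequeue(): size=0
6. enqueue(16): size=1
7. enqueue(46): size=2
8. enqueue(7): size=3
9. dequeue(): size=2
10. enqueue(49): size=3
11. enqueue(81): size=4
12. enqueue(89): size=5
13. dequeue(): size=4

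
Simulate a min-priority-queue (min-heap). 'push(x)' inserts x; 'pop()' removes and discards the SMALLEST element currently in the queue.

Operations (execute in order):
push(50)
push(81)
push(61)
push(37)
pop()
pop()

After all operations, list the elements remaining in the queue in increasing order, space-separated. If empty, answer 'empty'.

Answer: 61 81

Derivation:
push(50): heap contents = [50]
push(81): heap contents = [50, 81]
push(61): heap contents = [50, 61, 81]
push(37): heap contents = [37, 50, 61, 81]
pop() → 37: heap contents = [50, 61, 81]
pop() → 50: heap contents = [61, 81]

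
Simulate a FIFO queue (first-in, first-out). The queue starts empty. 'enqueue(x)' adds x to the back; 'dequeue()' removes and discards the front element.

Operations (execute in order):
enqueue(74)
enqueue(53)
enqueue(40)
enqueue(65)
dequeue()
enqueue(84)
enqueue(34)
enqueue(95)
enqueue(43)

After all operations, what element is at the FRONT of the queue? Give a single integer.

enqueue(74): queue = [74]
enqueue(53): queue = [74, 53]
enqueue(40): queue = [74, 53, 40]
enqueue(65): queue = [74, 53, 40, 65]
dequeue(): queue = [53, 40, 65]
enqueue(84): queue = [53, 40, 65, 84]
enqueue(34): queue = [53, 40, 65, 84, 34]
enqueue(95): queue = [53, 40, 65, 84, 34, 95]
enqueue(43): queue = [53, 40, 65, 84, 34, 95, 43]

Answer: 53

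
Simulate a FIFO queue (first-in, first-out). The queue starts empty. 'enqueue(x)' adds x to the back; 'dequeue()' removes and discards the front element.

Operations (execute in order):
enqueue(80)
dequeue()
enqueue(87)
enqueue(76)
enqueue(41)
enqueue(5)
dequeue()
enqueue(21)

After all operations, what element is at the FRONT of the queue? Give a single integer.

Answer: 76

Derivation:
enqueue(80): queue = [80]
dequeue(): queue = []
enqueue(87): queue = [87]
enqueue(76): queue = [87, 76]
enqueue(41): queue = [87, 76, 41]
enqueue(5): queue = [87, 76, 41, 5]
dequeue(): queue = [76, 41, 5]
enqueue(21): queue = [76, 41, 5, 21]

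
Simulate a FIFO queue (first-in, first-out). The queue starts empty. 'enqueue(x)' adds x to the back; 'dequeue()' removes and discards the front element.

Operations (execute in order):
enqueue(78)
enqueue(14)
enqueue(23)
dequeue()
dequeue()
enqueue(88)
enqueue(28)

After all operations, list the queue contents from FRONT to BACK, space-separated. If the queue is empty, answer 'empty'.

enqueue(78): [78]
enqueue(14): [78, 14]
enqueue(23): [78, 14, 23]
dequeue(): [14, 23]
dequeue(): [23]
enqueue(88): [23, 88]
enqueue(28): [23, 88, 28]

Answer: 23 88 28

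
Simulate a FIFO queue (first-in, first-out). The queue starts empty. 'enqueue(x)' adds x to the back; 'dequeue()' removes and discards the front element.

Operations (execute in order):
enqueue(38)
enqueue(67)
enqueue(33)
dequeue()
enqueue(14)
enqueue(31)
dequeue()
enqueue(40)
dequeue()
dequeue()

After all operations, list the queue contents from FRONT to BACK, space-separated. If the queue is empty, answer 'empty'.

Answer: 31 40

Derivation:
enqueue(38): [38]
enqueue(67): [38, 67]
enqueue(33): [38, 67, 33]
dequeue(): [67, 33]
enqueue(14): [67, 33, 14]
enqueue(31): [67, 33, 14, 31]
dequeue(): [33, 14, 31]
enqueue(40): [33, 14, 31, 40]
dequeue(): [14, 31, 40]
dequeue(): [31, 40]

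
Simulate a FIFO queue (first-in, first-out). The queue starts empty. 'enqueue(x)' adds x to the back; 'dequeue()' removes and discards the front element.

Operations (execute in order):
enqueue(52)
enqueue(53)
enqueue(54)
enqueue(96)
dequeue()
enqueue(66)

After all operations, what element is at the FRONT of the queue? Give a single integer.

Answer: 53

Derivation:
enqueue(52): queue = [52]
enqueue(53): queue = [52, 53]
enqueue(54): queue = [52, 53, 54]
enqueue(96): queue = [52, 53, 54, 96]
dequeue(): queue = [53, 54, 96]
enqueue(66): queue = [53, 54, 96, 66]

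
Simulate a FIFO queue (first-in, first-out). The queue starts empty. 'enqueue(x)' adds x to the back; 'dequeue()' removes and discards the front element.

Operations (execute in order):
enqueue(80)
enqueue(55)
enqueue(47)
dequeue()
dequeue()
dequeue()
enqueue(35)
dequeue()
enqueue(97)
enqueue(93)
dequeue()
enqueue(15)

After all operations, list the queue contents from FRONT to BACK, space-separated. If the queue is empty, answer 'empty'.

enqueue(80): [80]
enqueue(55): [80, 55]
enqueue(47): [80, 55, 47]
dequeue(): [55, 47]
dequeue(): [47]
dequeue(): []
enqueue(35): [35]
dequeue(): []
enqueue(97): [97]
enqueue(93): [97, 93]
dequeue(): [93]
enqueue(15): [93, 15]

Answer: 93 15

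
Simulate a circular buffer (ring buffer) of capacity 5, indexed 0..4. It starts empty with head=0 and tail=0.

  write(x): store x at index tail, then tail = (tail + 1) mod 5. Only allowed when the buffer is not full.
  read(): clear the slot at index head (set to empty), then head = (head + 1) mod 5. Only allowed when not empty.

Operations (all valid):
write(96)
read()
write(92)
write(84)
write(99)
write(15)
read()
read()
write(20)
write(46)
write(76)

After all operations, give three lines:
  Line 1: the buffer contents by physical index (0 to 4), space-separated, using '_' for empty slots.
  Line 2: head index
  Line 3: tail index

write(96): buf=[96 _ _ _ _], head=0, tail=1, size=1
read(): buf=[_ _ _ _ _], head=1, tail=1, size=0
write(92): buf=[_ 92 _ _ _], head=1, tail=2, size=1
write(84): buf=[_ 92 84 _ _], head=1, tail=3, size=2
write(99): buf=[_ 92 84 99 _], head=1, tail=4, size=3
write(15): buf=[_ 92 84 99 15], head=1, tail=0, size=4
read(): buf=[_ _ 84 99 15], head=2, tail=0, size=3
read(): buf=[_ _ _ 99 15], head=3, tail=0, size=2
write(20): buf=[20 _ _ 99 15], head=3, tail=1, size=3
write(46): buf=[20 46 _ 99 15], head=3, tail=2, size=4
write(76): buf=[20 46 76 99 15], head=3, tail=3, size=5

Answer: 20 46 76 99 15
3
3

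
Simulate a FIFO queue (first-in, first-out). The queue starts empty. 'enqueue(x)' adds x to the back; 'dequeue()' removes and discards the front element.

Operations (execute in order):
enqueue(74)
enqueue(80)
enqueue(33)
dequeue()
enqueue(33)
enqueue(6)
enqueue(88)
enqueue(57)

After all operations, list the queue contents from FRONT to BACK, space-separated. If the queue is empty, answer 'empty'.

enqueue(74): [74]
enqueue(80): [74, 80]
enqueue(33): [74, 80, 33]
dequeue(): [80, 33]
enqueue(33): [80, 33, 33]
enqueue(6): [80, 33, 33, 6]
enqueue(88): [80, 33, 33, 6, 88]
enqueue(57): [80, 33, 33, 6, 88, 57]

Answer: 80 33 33 6 88 57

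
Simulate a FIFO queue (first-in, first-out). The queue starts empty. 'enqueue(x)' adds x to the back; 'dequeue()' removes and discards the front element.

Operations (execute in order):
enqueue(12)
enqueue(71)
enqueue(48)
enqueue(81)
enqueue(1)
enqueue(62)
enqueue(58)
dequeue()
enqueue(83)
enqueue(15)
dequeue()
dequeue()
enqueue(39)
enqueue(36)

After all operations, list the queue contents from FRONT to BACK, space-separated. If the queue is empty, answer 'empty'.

enqueue(12): [12]
enqueue(71): [12, 71]
enqueue(48): [12, 71, 48]
enqueue(81): [12, 71, 48, 81]
enqueue(1): [12, 71, 48, 81, 1]
enqueue(62): [12, 71, 48, 81, 1, 62]
enqueue(58): [12, 71, 48, 81, 1, 62, 58]
dequeue(): [71, 48, 81, 1, 62, 58]
enqueue(83): [71, 48, 81, 1, 62, 58, 83]
enqueue(15): [71, 48, 81, 1, 62, 58, 83, 15]
dequeue(): [48, 81, 1, 62, 58, 83, 15]
dequeue(): [81, 1, 62, 58, 83, 15]
enqueue(39): [81, 1, 62, 58, 83, 15, 39]
enqueue(36): [81, 1, 62, 58, 83, 15, 39, 36]

Answer: 81 1 62 58 83 15 39 36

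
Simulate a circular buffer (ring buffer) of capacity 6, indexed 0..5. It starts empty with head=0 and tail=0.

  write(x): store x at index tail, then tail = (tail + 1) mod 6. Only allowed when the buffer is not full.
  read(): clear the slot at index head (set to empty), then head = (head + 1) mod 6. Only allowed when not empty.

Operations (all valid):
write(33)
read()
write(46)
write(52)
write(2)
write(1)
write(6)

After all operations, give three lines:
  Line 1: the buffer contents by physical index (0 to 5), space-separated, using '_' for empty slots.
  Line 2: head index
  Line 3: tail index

Answer: _ 46 52 2 1 6
1
0

Derivation:
write(33): buf=[33 _ _ _ _ _], head=0, tail=1, size=1
read(): buf=[_ _ _ _ _ _], head=1, tail=1, size=0
write(46): buf=[_ 46 _ _ _ _], head=1, tail=2, size=1
write(52): buf=[_ 46 52 _ _ _], head=1, tail=3, size=2
write(2): buf=[_ 46 52 2 _ _], head=1, tail=4, size=3
write(1): buf=[_ 46 52 2 1 _], head=1, tail=5, size=4
write(6): buf=[_ 46 52 2 1 6], head=1, tail=0, size=5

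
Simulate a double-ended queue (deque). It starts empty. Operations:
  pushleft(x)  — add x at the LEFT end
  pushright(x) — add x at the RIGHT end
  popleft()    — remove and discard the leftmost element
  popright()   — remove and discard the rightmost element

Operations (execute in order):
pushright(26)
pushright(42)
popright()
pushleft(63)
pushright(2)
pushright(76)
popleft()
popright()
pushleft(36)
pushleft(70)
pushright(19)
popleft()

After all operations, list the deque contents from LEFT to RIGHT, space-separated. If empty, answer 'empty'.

pushright(26): [26]
pushright(42): [26, 42]
popright(): [26]
pushleft(63): [63, 26]
pushright(2): [63, 26, 2]
pushright(76): [63, 26, 2, 76]
popleft(): [26, 2, 76]
popright(): [26, 2]
pushleft(36): [36, 26, 2]
pushleft(70): [70, 36, 26, 2]
pushright(19): [70, 36, 26, 2, 19]
popleft(): [36, 26, 2, 19]

Answer: 36 26 2 19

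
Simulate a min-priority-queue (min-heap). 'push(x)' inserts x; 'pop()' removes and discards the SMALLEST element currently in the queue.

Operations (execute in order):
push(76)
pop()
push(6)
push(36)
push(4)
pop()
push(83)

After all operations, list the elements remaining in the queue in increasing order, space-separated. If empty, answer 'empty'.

Answer: 6 36 83

Derivation:
push(76): heap contents = [76]
pop() → 76: heap contents = []
push(6): heap contents = [6]
push(36): heap contents = [6, 36]
push(4): heap contents = [4, 6, 36]
pop() → 4: heap contents = [6, 36]
push(83): heap contents = [6, 36, 83]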